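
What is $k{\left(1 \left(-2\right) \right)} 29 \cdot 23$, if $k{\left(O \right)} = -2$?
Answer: $-1334$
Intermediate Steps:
$k{\left(1 \left(-2\right) \right)} 29 \cdot 23 = \left(-2\right) 29 \cdot 23 = \left(-58\right) 23 = -1334$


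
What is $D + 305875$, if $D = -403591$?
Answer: $-97716$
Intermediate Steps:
$D + 305875 = -403591 + 305875 = -97716$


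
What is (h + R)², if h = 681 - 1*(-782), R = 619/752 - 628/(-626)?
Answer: 118876670710911369/55401861376 ≈ 2.1457e+6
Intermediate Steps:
R = 429875/235376 (R = 619*(1/752) - 628*(-1/626) = 619/752 + 314/313 = 429875/235376 ≈ 1.8263)
h = 1463 (h = 681 + 782 = 1463)
(h + R)² = (1463 + 429875/235376)² = (344784963/235376)² = 118876670710911369/55401861376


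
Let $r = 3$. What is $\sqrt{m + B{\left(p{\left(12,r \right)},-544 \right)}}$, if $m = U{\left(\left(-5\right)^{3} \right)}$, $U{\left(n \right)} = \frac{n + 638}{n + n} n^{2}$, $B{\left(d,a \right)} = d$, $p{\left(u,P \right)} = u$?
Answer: $\frac{i \sqrt{128202}}{2} \approx 179.03 i$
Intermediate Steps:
$U{\left(n \right)} = \frac{n \left(638 + n\right)}{2}$ ($U{\left(n \right)} = \frac{638 + n}{2 n} n^{2} = \frac{n \left(638 + n\right)}{2}$)
$m = - \frac{64125}{2}$ ($m = \frac{\left(-5\right)^{3} \left(638 + \left(-5\right)^{3}\right)}{2} = \frac{1}{2} \left(-125\right) \left(638 - 125\right) = \frac{1}{2} \left(-125\right) 513 = - \frac{64125}{2} \approx -32063.0$)
$\sqrt{m + B{\left(p{\left(12,r \right)},-544 \right)}} = \sqrt{- \frac{64125}{2} + 12} = \sqrt{- \frac{64101}{2}} = \frac{i \sqrt{128202}}{2}$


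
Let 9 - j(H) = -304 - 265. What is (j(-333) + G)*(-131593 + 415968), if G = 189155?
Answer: 53955321875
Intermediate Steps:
j(H) = 578 (j(H) = 9 - (-304 - 265) = 9 - 1*(-569) = 9 + 569 = 578)
(j(-333) + G)*(-131593 + 415968) = (578 + 189155)*(-131593 + 415968) = 189733*284375 = 53955321875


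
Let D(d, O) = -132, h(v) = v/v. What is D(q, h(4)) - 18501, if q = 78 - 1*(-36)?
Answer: -18633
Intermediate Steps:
h(v) = 1
q = 114 (q = 78 + 36 = 114)
D(q, h(4)) - 18501 = -132 - 18501 = -18633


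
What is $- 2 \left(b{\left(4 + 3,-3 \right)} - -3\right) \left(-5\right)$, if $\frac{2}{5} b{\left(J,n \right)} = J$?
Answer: $205$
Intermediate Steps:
$b{\left(J,n \right)} = \frac{5 J}{2}$
$- 2 \left(b{\left(4 + 3,-3 \right)} - -3\right) \left(-5\right) = - 2 \left(\frac{5 \left(4 + 3\right)}{2} - -3\right) \left(-5\right) = - 2 \left(\frac{5}{2} \cdot 7 + 3\right) \left(-5\right) = - 2 \left(\frac{35}{2} + 3\right) \left(-5\right) = \left(-2\right) \frac{41}{2} \left(-5\right) = \left(-41\right) \left(-5\right) = 205$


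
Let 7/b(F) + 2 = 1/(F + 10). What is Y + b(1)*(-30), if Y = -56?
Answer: 54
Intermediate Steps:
b(F) = 7/(-2 + 1/(10 + F)) (b(F) = 7/(-2 + 1/(F + 10)) = 7/(-2 + 1/(10 + F)))
Y + b(1)*(-30) = -56 + (7*(-10 - 1*1)/(19 + 2*1))*(-30) = -56 + (7*(-10 - 1)/(19 + 2))*(-30) = -56 + (7*(-11)/21)*(-30) = -56 + (7*(1/21)*(-11))*(-30) = -56 - 11/3*(-30) = -56 + 110 = 54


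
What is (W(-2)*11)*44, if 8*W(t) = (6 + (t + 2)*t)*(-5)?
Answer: -1815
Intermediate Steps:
W(t) = -15/4 - 5*t*(2 + t)/8 (W(t) = ((6 + (t + 2)*t)*(-5))/8 = ((6 + (2 + t)*t)*(-5))/8 = ((6 + t*(2 + t))*(-5))/8 = (-30 - 5*t*(2 + t))/8 = -15/4 - 5*t*(2 + t)/8)
(W(-2)*11)*44 = ((-15/4 - 5/4*(-2) - 5/8*(-2)**2)*11)*44 = ((-15/4 + 5/2 - 5/8*4)*11)*44 = ((-15/4 + 5/2 - 5/2)*11)*44 = -15/4*11*44 = -165/4*44 = -1815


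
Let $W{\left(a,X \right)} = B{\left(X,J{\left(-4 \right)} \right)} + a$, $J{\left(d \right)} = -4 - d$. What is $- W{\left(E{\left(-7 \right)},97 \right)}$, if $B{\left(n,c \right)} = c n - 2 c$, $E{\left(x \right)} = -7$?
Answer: $7$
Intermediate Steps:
$B{\left(n,c \right)} = - 2 c + c n$
$W{\left(a,X \right)} = a$ ($W{\left(a,X \right)} = \left(-4 - -4\right) \left(-2 + X\right) + a = \left(-4 + 4\right) \left(-2 + X\right) + a = 0 \left(-2 + X\right) + a = 0 + a = a$)
$- W{\left(E{\left(-7 \right)},97 \right)} = \left(-1\right) \left(-7\right) = 7$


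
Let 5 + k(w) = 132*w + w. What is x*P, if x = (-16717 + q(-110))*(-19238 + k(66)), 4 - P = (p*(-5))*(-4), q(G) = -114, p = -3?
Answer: 11272730560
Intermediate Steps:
k(w) = -5 + 133*w (k(w) = -5 + (132*w + w) = -5 + 133*w)
P = 64 (P = 4 - (-3*(-5))*(-4) = 4 - 15*(-4) = 4 - 1*(-60) = 4 + 60 = 64)
x = 176136415 (x = (-16717 - 114)*(-19238 + (-5 + 133*66)) = -16831*(-19238 + (-5 + 8778)) = -16831*(-19238 + 8773) = -16831*(-10465) = 176136415)
x*P = 176136415*64 = 11272730560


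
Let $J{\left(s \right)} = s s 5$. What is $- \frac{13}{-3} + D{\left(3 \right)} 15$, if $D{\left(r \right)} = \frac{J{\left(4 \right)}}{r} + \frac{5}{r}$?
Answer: $\frac{1288}{3} \approx 429.33$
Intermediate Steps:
$J{\left(s \right)} = 5 s^{2}$ ($J{\left(s \right)} = s^{2} \cdot 5 = 5 s^{2}$)
$D{\left(r \right)} = \frac{85}{r}$ ($D{\left(r \right)} = \frac{5 \cdot 4^{2}}{r} + \frac{5}{r} = \frac{5 \cdot 16}{r} + \frac{5}{r} = \frac{80}{r} + \frac{5}{r} = \frac{85}{r}$)
$- \frac{13}{-3} + D{\left(3 \right)} 15 = - \frac{13}{-3} + \frac{85}{3} \cdot 15 = \left(-13\right) \left(- \frac{1}{3}\right) + 85 \cdot \frac{1}{3} \cdot 15 = \frac{13}{3} + \frac{85}{3} \cdot 15 = \frac{13}{3} + 425 = \frac{1288}{3}$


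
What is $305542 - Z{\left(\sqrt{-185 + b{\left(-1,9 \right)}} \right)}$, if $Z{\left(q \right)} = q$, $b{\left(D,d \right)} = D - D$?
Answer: $305542 - i \sqrt{185} \approx 3.0554 \cdot 10^{5} - 13.601 i$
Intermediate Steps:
$b{\left(D,d \right)} = 0$
$305542 - Z{\left(\sqrt{-185 + b{\left(-1,9 \right)}} \right)} = 305542 - \sqrt{-185 + 0} = 305542 - \sqrt{-185} = 305542 - i \sqrt{185}$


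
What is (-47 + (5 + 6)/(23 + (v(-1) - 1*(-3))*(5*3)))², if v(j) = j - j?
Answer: 10144225/4624 ≈ 2193.8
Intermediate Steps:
v(j) = 0
(-47 + (5 + 6)/(23 + (v(-1) - 1*(-3))*(5*3)))² = (-47 + (5 + 6)/(23 + (0 - 1*(-3))*(5*3)))² = (-47 + 11/(23 + (0 + 3)*15))² = (-47 + 11/(23 + 3*15))² = (-47 + 11/(23 + 45))² = (-47 + 11/68)² = (-3185/68)² = 10144225/4624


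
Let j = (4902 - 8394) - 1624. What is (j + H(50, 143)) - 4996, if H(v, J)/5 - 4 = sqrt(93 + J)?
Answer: -10092 + 10*sqrt(59) ≈ -10015.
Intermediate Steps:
j = -5116 (j = -3492 - 1624 = -5116)
H(v, J) = 20 + 5*sqrt(93 + J)
(j + H(50, 143)) - 4996 = (-5116 + (20 + 5*sqrt(93 + 143))) - 4996 = (-5116 + (20 + 5*sqrt(236))) - 4996 = (-5116 + (20 + 5*(2*sqrt(59)))) - 4996 = (-5116 + (20 + 10*sqrt(59))) - 4996 = (-5096 + 10*sqrt(59)) - 4996 = -10092 + 10*sqrt(59)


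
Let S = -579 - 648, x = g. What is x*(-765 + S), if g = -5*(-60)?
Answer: -597600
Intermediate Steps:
g = 300
x = 300
S = -1227
x*(-765 + S) = 300*(-765 - 1227) = 300*(-1992) = -597600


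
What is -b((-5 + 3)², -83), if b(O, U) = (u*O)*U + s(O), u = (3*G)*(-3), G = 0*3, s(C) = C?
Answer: -4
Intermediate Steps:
G = 0
u = 0 (u = (3*0)*(-3) = 0*(-3) = 0)
b(O, U) = O (b(O, U) = (0*O)*U + O = 0*U + O = 0 + O = O)
-b((-5 + 3)², -83) = -(-5 + 3)² = -1*(-2)² = -1*4 = -4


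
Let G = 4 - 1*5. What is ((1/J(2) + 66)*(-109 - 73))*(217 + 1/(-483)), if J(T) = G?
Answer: -177128900/69 ≈ -2.5671e+6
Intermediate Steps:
G = -1 (G = 4 - 5 = -1)
J(T) = -1
((1/J(2) + 66)*(-109 - 73))*(217 + 1/(-483)) = ((1/(-1) + 66)*(-109 - 73))*(217 + 1/(-483)) = ((-1 + 66)*(-182))*(217 - 1/483) = (65*(-182))*(104810/483) = -11830*104810/483 = -177128900/69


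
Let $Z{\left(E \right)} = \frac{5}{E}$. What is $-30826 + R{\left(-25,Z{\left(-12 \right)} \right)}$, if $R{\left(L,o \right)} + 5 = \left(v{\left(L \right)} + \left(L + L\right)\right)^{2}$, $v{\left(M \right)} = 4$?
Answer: $-28715$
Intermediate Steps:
$R{\left(L,o \right)} = -5 + \left(4 + 2 L\right)^{2}$ ($R{\left(L,o \right)} = -5 + \left(4 + \left(L + L\right)\right)^{2} = -5 + \left(4 + 2 L\right)^{2}$)
$-30826 + R{\left(-25,Z{\left(-12 \right)} \right)} = -30826 - \left(5 - 4 \left(2 - 25\right)^{2}\right) = -30826 - \left(5 - 4 \left(-23\right)^{2}\right) = -30826 + \left(-5 + 4 \cdot 529\right) = -30826 + \left(-5 + 2116\right) = -30826 + 2111 = -28715$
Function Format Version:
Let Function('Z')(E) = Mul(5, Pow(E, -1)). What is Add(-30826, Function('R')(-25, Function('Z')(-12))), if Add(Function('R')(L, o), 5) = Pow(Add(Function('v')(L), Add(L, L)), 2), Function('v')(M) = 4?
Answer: -28715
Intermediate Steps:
Function('R')(L, o) = Add(-5, Pow(Add(4, Mul(2, L)), 2)) (Function('R')(L, o) = Add(-5, Pow(Add(4, Add(L, L)), 2)) = Add(-5, Pow(Add(4, Mul(2, L)), 2)))
Add(-30826, Function('R')(-25, Function('Z')(-12))) = Add(-30826, Add(-5, Mul(4, Pow(Add(2, -25), 2)))) = Add(-30826, Add(-5, Mul(4, Pow(-23, 2)))) = Add(-30826, Add(-5, Mul(4, 529))) = Add(-30826, Add(-5, 2116)) = Add(-30826, 2111) = -28715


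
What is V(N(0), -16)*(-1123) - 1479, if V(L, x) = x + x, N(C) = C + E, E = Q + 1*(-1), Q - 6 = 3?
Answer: 34457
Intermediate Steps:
Q = 9 (Q = 6 + 3 = 9)
E = 8 (E = 9 + 1*(-1) = 9 - 1 = 8)
N(C) = 8 + C (N(C) = C + 8 = 8 + C)
V(L, x) = 2*x
V(N(0), -16)*(-1123) - 1479 = (2*(-16))*(-1123) - 1479 = -32*(-1123) - 1479 = 35936 - 1479 = 34457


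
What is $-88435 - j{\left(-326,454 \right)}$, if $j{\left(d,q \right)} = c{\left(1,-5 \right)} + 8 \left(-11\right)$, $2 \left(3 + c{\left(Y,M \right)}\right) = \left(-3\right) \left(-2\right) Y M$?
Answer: $-88329$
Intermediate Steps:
$c{\left(Y,M \right)} = -3 + 3 M Y$ ($c{\left(Y,M \right)} = -3 + \frac{\left(-3\right) \left(-2\right) Y M}{2} = -3 + \frac{6 M Y}{2} = -3 + 3 M Y$)
$j{\left(d,q \right)} = -106$ ($j{\left(d,q \right)} = \left(-3 + 3 \left(-5\right) 1\right) + 8 \left(-11\right) = \left(-3 - 15\right) - 88 = -18 - 88 = -106$)
$-88435 - j{\left(-326,454 \right)} = -88435 - -106 = -88435 + 106 = -88329$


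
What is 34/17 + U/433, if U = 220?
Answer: 1086/433 ≈ 2.5081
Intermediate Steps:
34/17 + U/433 = 34/17 + 220/433 = 34*(1/17) + 220*(1/433) = 2 + 220/433 = 1086/433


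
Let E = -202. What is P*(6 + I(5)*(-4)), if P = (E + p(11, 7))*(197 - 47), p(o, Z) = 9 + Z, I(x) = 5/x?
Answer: -55800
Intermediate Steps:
P = -27900 (P = (-202 + (9 + 7))*(197 - 47) = (-202 + 16)*150 = -186*150 = -27900)
P*(6 + I(5)*(-4)) = -27900*(6 + (5/5)*(-4)) = -27900*(6 + (5*(⅕))*(-4)) = -27900*(6 + 1*(-4)) = -27900*(6 - 4) = -27900*2 = -55800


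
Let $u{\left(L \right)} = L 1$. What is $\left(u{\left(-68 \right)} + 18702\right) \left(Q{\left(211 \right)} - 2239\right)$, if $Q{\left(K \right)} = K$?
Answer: $-37789752$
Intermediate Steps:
$u{\left(L \right)} = L$
$\left(u{\left(-68 \right)} + 18702\right) \left(Q{\left(211 \right)} - 2239\right) = \left(-68 + 18702\right) \left(211 - 2239\right) = 18634 \left(-2028\right) = -37789752$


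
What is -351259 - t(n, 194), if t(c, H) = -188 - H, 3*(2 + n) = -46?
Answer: -350877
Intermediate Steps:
n = -52/3 (n = -2 + (1/3)*(-46) = -2 - 46/3 = -52/3 ≈ -17.333)
-351259 - t(n, 194) = -351259 - (-188 - 1*194) = -351259 - (-188 - 194) = -351259 - 1*(-382) = -351259 + 382 = -350877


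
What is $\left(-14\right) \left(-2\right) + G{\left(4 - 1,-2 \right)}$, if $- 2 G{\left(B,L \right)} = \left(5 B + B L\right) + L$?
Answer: $\frac{49}{2} \approx 24.5$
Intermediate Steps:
$G{\left(B,L \right)} = - \frac{5 B}{2} - \frac{L}{2} - \frac{B L}{2}$ ($G{\left(B,L \right)} = - \frac{\left(5 B + B L\right) + L}{2} = - \frac{L + 5 B + B L}{2} = - \frac{5 B}{2} - \frac{L}{2} - \frac{B L}{2}$)
$\left(-14\right) \left(-2\right) + G{\left(4 - 1,-2 \right)} = \left(-14\right) \left(-2\right) - \left(-1 + \frac{5 \left(4 - 1\right)}{2} + \frac{1}{2} \left(4 - 1\right) \left(-2\right)\right) = 28 - \left(\frac{13}{2} - 3\right) = 28 + \left(- \frac{15}{2} + 1 + 3\right) = 28 - \frac{7}{2} = \frac{49}{2}$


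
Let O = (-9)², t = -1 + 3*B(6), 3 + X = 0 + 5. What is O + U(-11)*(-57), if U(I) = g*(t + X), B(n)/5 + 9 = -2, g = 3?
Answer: 28125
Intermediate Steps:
B(n) = -55 (B(n) = -45 + 5*(-2) = -45 - 10 = -55)
X = 2 (X = -3 + (0 + 5) = -3 + 5 = 2)
t = -166 (t = -1 + 3*(-55) = -1 - 165 = -166)
U(I) = -492 (U(I) = 3*(-166 + 2) = 3*(-164) = -492)
O = 81
O + U(-11)*(-57) = 81 - 492*(-57) = 81 + 28044 = 28125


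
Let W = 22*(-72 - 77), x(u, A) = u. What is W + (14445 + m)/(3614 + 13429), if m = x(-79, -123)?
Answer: -55852588/17043 ≈ -3277.2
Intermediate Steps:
m = -79
W = -3278 (W = 22*(-149) = -3278)
W + (14445 + m)/(3614 + 13429) = -3278 + (14445 - 79)/(3614 + 13429) = -3278 + 14366/17043 = -55852588/17043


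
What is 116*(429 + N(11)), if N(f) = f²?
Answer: 63800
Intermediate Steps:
116*(429 + N(11)) = 116*(429 + 11²) = 116*(429 + 121) = 116*550 = 63800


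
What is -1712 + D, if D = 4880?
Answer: 3168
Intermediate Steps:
-1712 + D = -1712 + 4880 = 3168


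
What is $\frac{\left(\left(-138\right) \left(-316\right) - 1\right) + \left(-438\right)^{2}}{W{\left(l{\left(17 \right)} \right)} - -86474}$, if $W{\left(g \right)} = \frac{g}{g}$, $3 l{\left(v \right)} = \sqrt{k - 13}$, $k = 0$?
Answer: $\frac{235451}{86475} \approx 2.7228$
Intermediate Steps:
$l{\left(v \right)} = \frac{i \sqrt{13}}{3}$ ($l{\left(v \right)} = \frac{\sqrt{0 - 13}}{3} = \frac{\sqrt{-13}}{3} = \frac{i \sqrt{13}}{3}$)
$W{\left(g \right)} = 1$
$\frac{\left(\left(-138\right) \left(-316\right) - 1\right) + \left(-438\right)^{2}}{W{\left(l{\left(17 \right)} \right)} - -86474} = \frac{\left(\left(-138\right) \left(-316\right) - 1\right) + \left(-438\right)^{2}}{1 - -86474} = \frac{\left(43608 - 1\right) + 191844}{1 + \left(86790 - 316\right)} = \frac{43607 + 191844}{1 + 86474} = \frac{235451}{86475}$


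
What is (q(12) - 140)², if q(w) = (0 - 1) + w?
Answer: 16641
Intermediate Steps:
q(w) = -1 + w
(q(12) - 140)² = ((-1 + 12) - 140)² = (11 - 140)² = (-129)² = 16641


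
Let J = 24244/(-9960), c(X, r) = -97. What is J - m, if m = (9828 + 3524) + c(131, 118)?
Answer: -33011011/2490 ≈ -13257.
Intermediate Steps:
J = -6061/2490 (J = 24244*(-1/9960) = -6061/2490 ≈ -2.4341)
m = 13255 (m = (9828 + 3524) - 97 = 13352 - 97 = 13255)
J - m = -6061/2490 - 1*13255 = -6061/2490 - 13255 = -33011011/2490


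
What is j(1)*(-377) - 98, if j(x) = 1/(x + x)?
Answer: -573/2 ≈ -286.50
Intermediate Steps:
j(x) = 1/(2*x)
j(1)*(-377) - 98 = ((½)/1)*(-377) - 98 = ((½)*1)*(-377) - 98 = (½)*(-377) - 98 = -377/2 - 98 = -573/2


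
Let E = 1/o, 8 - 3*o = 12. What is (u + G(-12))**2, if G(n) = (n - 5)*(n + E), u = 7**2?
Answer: 1129969/16 ≈ 70623.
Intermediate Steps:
o = -4/3 (o = 8/3 - 1/3*12 = 8/3 - 4 = -4/3 ≈ -1.3333)
u = 49
E = -3/4 (E = 1/(-4/3) = -3/4 ≈ -0.75000)
G(n) = (-5 + n)*(-3/4 + n) (G(n) = (n - 5)*(n - 3/4) = (-5 + n)*(-3/4 + n))
(u + G(-12))**2 = (49 + (15/4 + (-12)**2 - 23/4*(-12)))**2 = (49 + (15/4 + 144 + 69))**2 = (49 + 867/4)**2 = (1063/4)**2 = 1129969/16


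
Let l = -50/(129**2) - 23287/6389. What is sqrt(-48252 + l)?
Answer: I*sqrt(32778822425005985)/824181 ≈ 219.67*I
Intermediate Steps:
l = -387838417/106319349 (l = -50/16641 - 23287*1/6389 = -50*1/16641 - 23287/6389 = -50/16641 - 23287/6389 = -387838417/106319349 ≈ -3.6479)
sqrt(-48252 + l) = sqrt(-48252 - 387838417/106319349) = sqrt(-5130509066365/106319349) = I*sqrt(32778822425005985)/824181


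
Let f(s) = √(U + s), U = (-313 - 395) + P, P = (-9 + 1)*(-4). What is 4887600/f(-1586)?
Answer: -814600*I*√2262/377 ≈ -1.0277e+5*I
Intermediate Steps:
P = 32 (P = -8*(-4) = 32)
U = -676 (U = (-313 - 395) + 32 = -708 + 32 = -676)
f(s) = √(-676 + s)
4887600/f(-1586) = 4887600/(√(-676 - 1586)) = 4887600/(√(-2262)) = 4887600/((I*√2262)) = 4887600*(-I*√2262/2262) = -814600*I*√2262/377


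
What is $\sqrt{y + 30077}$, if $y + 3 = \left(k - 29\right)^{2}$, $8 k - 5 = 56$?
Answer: $\frac{\sqrt{1953977}}{8} \approx 174.73$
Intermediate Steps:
$k = \frac{61}{8}$ ($k = \frac{5}{8} + \frac{1}{8} \cdot 56 = \frac{5}{8} + 7 = \frac{61}{8} \approx 7.625$)
$y = \frac{29049}{64}$ ($y = -3 + \left(\frac{61}{8} - 29\right)^{2} = -3 + \left(- \frac{171}{8}\right)^{2} = -3 + \frac{29241}{64} = \frac{29049}{64} \approx 453.89$)
$\sqrt{y + 30077} = \sqrt{\frac{29049}{64} + 30077} = \sqrt{\frac{1953977}{64}} = \frac{\sqrt{1953977}}{8}$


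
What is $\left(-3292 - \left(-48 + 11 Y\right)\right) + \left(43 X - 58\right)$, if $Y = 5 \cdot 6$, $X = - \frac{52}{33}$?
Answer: $- \frac{122092}{33} \approx -3699.8$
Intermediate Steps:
$X = - \frac{52}{33}$ ($X = \left(-52\right) \frac{1}{33} = - \frac{52}{33} \approx -1.5758$)
$Y = 30$
$\left(-3292 - \left(-48 + 11 Y\right)\right) + \left(43 X - 58\right) = \left(-3292 + \left(\left(-11\right) 30 + 48\right)\right) + \left(43 \left(- \frac{52}{33}\right) - 58\right) = \left(-3292 + \left(-330 + 48\right)\right) - \frac{4150}{33} = \left(-3292 - 282\right) - \frac{4150}{33} = -3574 - \frac{4150}{33} = - \frac{122092}{33}$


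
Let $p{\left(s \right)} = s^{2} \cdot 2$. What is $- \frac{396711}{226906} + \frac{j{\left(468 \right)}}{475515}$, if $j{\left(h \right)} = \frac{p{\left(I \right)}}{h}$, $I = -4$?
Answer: $- \frac{22071115831057}{12623973171030} \approx -1.7484$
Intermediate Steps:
$p{\left(s \right)} = 2 s^{2}$
$j{\left(h \right)} = \frac{32}{h}$ ($j{\left(h \right)} = \frac{2 \left(-4\right)^{2}}{h} = \frac{2 \cdot 16}{h} = \frac{32}{h}$)
$- \frac{396711}{226906} + \frac{j{\left(468 \right)}}{475515} = - \frac{396711}{226906} + \frac{32 \cdot \frac{1}{468}}{475515} = \left(-396711\right) \frac{1}{226906} + 32 \cdot \frac{1}{468} \cdot \frac{1}{475515} = - \frac{396711}{226906} + \frac{8}{117} \cdot \frac{1}{475515} = - \frac{396711}{226906} + \frac{8}{55635255} = - \frac{22071115831057}{12623973171030}$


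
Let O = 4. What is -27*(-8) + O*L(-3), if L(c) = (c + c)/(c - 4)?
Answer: 1536/7 ≈ 219.43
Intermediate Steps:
L(c) = 2*c/(-4 + c) (L(c) = (2*c)/(-4 + c) = 2*c/(-4 + c))
-27*(-8) + O*L(-3) = -27*(-8) + 4*(2*(-3)/(-4 - 3)) = 216 + 4*(2*(-3)/(-7)) = 216 + 4*(2*(-3)*(-⅐)) = 216 + 4*(6/7) = 216 + 24/7 = 1536/7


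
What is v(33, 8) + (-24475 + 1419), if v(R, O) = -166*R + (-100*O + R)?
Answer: -29301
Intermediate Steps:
v(R, O) = -165*R - 100*O (v(R, O) = -166*R + (R - 100*O) = -165*R - 100*O)
v(33, 8) + (-24475 + 1419) = (-165*33 - 100*8) + (-24475 + 1419) = (-5445 - 800) - 23056 = -6245 - 23056 = -29301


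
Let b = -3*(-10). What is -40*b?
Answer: -1200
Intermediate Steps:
b = 30
-40*b = -40*30 = -1200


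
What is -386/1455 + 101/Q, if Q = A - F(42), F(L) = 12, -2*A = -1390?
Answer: -116683/993765 ≈ -0.11742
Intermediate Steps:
A = 695 (A = -½*(-1390) = 695)
Q = 683 (Q = 695 - 1*12 = 695 - 12 = 683)
-386/1455 + 101/Q = -386/1455 + 101/683 = -116683/993765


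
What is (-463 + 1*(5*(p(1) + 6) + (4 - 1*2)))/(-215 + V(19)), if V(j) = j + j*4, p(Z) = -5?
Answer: 19/5 ≈ 3.8000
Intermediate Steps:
V(j) = 5*j (V(j) = j + 4*j = 5*j)
(-463 + 1*(5*(p(1) + 6) + (4 - 1*2)))/(-215 + V(19)) = (-463 + 1*(5*(-5 + 6) + (4 - 1*2)))/(-215 + 5*19) = (-463 + 1*(5*1 + (4 - 2)))/(-215 + 95) = (-463 + 1*(5 + 2))/(-120) = (-463 + 1*7)*(-1/120) = (-463 + 7)*(-1/120) = -456*(-1/120) = 19/5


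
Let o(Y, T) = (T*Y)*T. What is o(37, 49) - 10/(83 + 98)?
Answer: 16079487/181 ≈ 88837.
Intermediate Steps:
o(Y, T) = Y*T²
o(37, 49) - 10/(83 + 98) = 37*49² - 10/(83 + 98) = 37*2401 - 10/181 = 88837 - 10/181 = 16079487/181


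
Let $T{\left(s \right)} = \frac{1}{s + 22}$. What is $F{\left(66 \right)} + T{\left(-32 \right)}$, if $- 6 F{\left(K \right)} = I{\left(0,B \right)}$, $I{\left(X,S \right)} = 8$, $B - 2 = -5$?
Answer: $- \frac{43}{30} \approx -1.4333$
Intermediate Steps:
$B = -3$ ($B = 2 - 5 = -3$)
$F{\left(K \right)} = - \frac{4}{3}$ ($F{\left(K \right)} = \left(- \frac{1}{6}\right) 8 = - \frac{4}{3}$)
$T{\left(s \right)} = \frac{1}{22 + s}$
$F{\left(66 \right)} + T{\left(-32 \right)} = - \frac{4}{3} + \frac{1}{22 - 32} = - \frac{4}{3} + \frac{1}{-10} = - \frac{4}{3} - \frac{1}{10} = - \frac{43}{30}$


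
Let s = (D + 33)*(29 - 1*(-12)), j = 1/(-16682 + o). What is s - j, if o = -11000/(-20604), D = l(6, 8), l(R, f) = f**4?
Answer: 14546365894199/85926232 ≈ 1.6929e+5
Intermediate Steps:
D = 4096 (D = 8**4 = 4096)
o = 2750/5151 (o = -11000*(-1/20604) = 2750/5151 ≈ 0.53388)
j = -5151/85926232 (j = 1/(-16682 + 2750/5151) = 1/(-85926232/5151) = -5151/85926232 ≈ -5.9947e-5)
s = 169289 (s = (4096 + 33)*(29 - 1*(-12)) = 4129*(29 + 12) = 4129*41 = 169289)
s - j = 169289 - 1*(-5151/85926232) = 169289 + 5151/85926232 = 14546365894199/85926232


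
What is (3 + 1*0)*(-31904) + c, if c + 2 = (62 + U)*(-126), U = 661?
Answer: -186812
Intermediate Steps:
c = -91100 (c = -2 + (62 + 661)*(-126) = -2 + 723*(-126) = -2 - 91098 = -91100)
(3 + 1*0)*(-31904) + c = (3 + 1*0)*(-31904) - 91100 = (3 + 0)*(-31904) - 91100 = 3*(-31904) - 91100 = -95712 - 91100 = -186812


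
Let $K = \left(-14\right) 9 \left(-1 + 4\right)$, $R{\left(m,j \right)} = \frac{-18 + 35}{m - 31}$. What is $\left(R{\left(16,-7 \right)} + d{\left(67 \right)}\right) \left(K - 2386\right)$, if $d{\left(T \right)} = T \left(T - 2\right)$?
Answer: $- \frac{180511312}{15} \approx -1.2034 \cdot 10^{7}$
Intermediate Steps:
$d{\left(T \right)} = T \left(-2 + T\right)$
$R{\left(m,j \right)} = \frac{17}{-31 + m}$
$K = -378$ ($K = \left(-126\right) 3 = -378$)
$\left(R{\left(16,-7 \right)} + d{\left(67 \right)}\right) \left(K - 2386\right) = \left(\frac{17}{-31 + 16} + 67 \left(-2 + 67\right)\right) \left(-378 - 2386\right) = \left(\frac{17}{-15} + 67 \cdot 65\right) \left(-2764\right) = \left(17 \left(- \frac{1}{15}\right) + 4355\right) \left(-2764\right) = \left(- \frac{17}{15} + 4355\right) \left(-2764\right) = \frac{65308}{15} \left(-2764\right) = - \frac{180511312}{15}$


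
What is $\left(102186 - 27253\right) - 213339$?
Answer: $-138406$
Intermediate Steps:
$\left(102186 - 27253\right) - 213339 = 74933 - 213339 = -138406$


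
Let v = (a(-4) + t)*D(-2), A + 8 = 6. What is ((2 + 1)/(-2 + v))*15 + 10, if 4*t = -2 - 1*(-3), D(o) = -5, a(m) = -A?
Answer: 350/53 ≈ 6.6038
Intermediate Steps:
A = -2 (A = -8 + 6 = -2)
a(m) = 2 (a(m) = -1*(-2) = 2)
t = ¼ (t = (-2 - 1*(-3))/4 = (-2 + 3)/4 = (¼)*1 = ¼ ≈ 0.25000)
v = -45/4 (v = (2 + ¼)*(-5) = (9/4)*(-5) = -45/4 ≈ -11.250)
((2 + 1)/(-2 + v))*15 + 10 = ((2 + 1)/(-2 - 45/4))*15 + 10 = (3/(-53/4))*15 + 10 = (3*(-4/53))*15 + 10 = -12/53*15 + 10 = -180/53 + 10 = 350/53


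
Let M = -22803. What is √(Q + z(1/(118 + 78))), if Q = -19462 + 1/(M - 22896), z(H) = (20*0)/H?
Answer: I*√40644413618361/45699 ≈ 139.51*I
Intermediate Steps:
z(H) = 0 (z(H) = 0/H = 0)
Q = -889393939/45699 (Q = -19462 + 1/(-22803 - 22896) = -19462 + 1/(-45699) = -19462 - 1/45699 = -889393939/45699 ≈ -19462.)
√(Q + z(1/(118 + 78))) = √(-889393939/45699 + 0) = √(-889393939/45699) = I*√40644413618361/45699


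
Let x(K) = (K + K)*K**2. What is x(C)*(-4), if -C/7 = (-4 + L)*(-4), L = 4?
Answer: 0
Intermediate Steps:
C = 0 (C = -7*(-4 + 4)*(-4) = -0*(-4) = -7*0 = 0)
x(K) = 2*K**3 (x(K) = (2*K)*K**2 = 2*K**3)
x(C)*(-4) = (2*0**3)*(-4) = (2*0)*(-4) = 0*(-4) = 0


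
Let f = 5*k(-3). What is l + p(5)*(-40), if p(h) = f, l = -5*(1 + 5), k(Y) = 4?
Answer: -830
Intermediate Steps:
l = -30 (l = -5*6 = -30)
f = 20 (f = 5*4 = 20)
p(h) = 20
l + p(5)*(-40) = -30 + 20*(-40) = -30 - 800 = -830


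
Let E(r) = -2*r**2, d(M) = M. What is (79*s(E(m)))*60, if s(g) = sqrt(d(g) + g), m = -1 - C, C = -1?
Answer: 0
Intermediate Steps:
m = 0 (m = -1 - 1*(-1) = -1 + 1 = 0)
s(g) = sqrt(2)*sqrt(g) (s(g) = sqrt(g + g) = sqrt(2*g) = sqrt(2)*sqrt(g))
(79*s(E(m)))*60 = (79*(sqrt(2)*sqrt(-2*0**2)))*60 = (79*(sqrt(2)*sqrt(-2*0)))*60 = (79*(sqrt(2)*sqrt(0)))*60 = (79*(sqrt(2)*0))*60 = (79*0)*60 = 0*60 = 0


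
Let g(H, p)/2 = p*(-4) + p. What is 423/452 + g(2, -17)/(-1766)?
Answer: 350457/399116 ≈ 0.87808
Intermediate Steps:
g(H, p) = -6*p (g(H, p) = 2*(p*(-4) + p) = 2*(-4*p + p) = 2*(-3*p) = -6*p)
423/452 + g(2, -17)/(-1766) = 423/452 - 6*(-17)/(-1766) = 423*(1/452) + 102*(-1/1766) = 423/452 - 51/883 = 350457/399116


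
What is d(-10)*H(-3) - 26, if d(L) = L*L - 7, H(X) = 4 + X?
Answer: 67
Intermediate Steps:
d(L) = -7 + L² (d(L) = L² - 7 = -7 + L²)
d(-10)*H(-3) - 26 = (-7 + (-10)²)*(4 - 3) - 26 = (-7 + 100)*1 - 26 = 93*1 - 26 = 93 - 26 = 67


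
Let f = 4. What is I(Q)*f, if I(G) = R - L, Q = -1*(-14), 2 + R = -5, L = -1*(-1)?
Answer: -32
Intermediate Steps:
L = 1
R = -7 (R = -2 - 5 = -7)
Q = 14
I(G) = -8 (I(G) = -7 - 1*1 = -7 - 1 = -8)
I(Q)*f = -8*4 = -32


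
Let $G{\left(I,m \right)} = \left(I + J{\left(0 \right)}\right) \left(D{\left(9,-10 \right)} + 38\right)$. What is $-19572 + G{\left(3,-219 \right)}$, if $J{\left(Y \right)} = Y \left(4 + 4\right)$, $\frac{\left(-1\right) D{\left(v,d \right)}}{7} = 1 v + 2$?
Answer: $-19689$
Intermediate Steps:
$D{\left(v,d \right)} = -14 - 7 v$ ($D{\left(v,d \right)} = - 7 \left(1 v + 2\right) = - 7 \left(v + 2\right) = - 7 \left(2 + v\right) = -14 - 7 v$)
$J{\left(Y \right)} = 8 Y$ ($J{\left(Y \right)} = Y 8 = 8 Y$)
$G{\left(I,m \right)} = - 39 I$ ($G{\left(I,m \right)} = \left(I + 8 \cdot 0\right) \left(\left(-14 - 63\right) + 38\right) = \left(I + 0\right) \left(\left(-14 - 63\right) + 38\right) = I \left(-77 + 38\right) = I \left(-39\right) = - 39 I$)
$-19572 + G{\left(3,-219 \right)} = -19572 - 117 = -19689$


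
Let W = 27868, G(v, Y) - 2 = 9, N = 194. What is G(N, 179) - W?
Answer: -27857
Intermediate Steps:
G(v, Y) = 11 (G(v, Y) = 2 + 9 = 11)
G(N, 179) - W = 11 - 1*27868 = 11 - 27868 = -27857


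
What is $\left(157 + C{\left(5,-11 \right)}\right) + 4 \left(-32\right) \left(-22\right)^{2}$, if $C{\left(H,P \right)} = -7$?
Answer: $-61802$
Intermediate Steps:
$\left(157 + C{\left(5,-11 \right)}\right) + 4 \left(-32\right) \left(-22\right)^{2} = \left(157 - 7\right) + 4 \left(-32\right) \left(-22\right)^{2} = 150 - 61952 = -61802$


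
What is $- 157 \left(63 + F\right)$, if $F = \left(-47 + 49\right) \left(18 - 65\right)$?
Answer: $4867$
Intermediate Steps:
$F = -94$ ($F = 2 \left(-47\right) = -94$)
$- 157 \left(63 + F\right) = - 157 \left(63 - 94\right) = \left(-157\right) \left(-31\right) = 4867$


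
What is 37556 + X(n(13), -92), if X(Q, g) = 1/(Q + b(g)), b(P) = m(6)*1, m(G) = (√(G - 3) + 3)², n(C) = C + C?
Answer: 25087427/668 - 3*√3/668 ≈ 37556.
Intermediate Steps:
n(C) = 2*C
m(G) = (3 + √(-3 + G))² (m(G) = (√(-3 + G) + 3)² = (3 + √(-3 + G))²)
b(P) = (3 + √3)² (b(P) = (3 + √(-3 + 6))²*1 = (3 + √3)²*1 = (3 + √3)²)
X(Q, g) = 1/(Q + (3 + √3)²)
37556 + X(n(13), -92) = 37556 + 1/(2*13 + (3 + √3)²) = 37556 + 1/(26 + (3 + √3)²)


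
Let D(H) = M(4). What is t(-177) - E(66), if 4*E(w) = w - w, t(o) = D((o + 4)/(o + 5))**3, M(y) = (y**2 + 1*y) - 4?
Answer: 4096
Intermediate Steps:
M(y) = -4 + y + y**2 (M(y) = (y**2 + y) - 4 = (y + y**2) - 4 = -4 + y + y**2)
D(H) = 16 (D(H) = -4 + 4 + 4**2 = -4 + 4 + 16 = 16)
t(o) = 4096 (t(o) = 16**3 = 4096)
E(w) = 0 (E(w) = (w - w)/4 = (1/4)*0 = 0)
t(-177) - E(66) = 4096 - 1*0 = 4096 + 0 = 4096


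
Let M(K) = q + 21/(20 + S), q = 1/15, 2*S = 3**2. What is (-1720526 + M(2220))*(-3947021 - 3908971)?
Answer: 473075093202312/35 ≈ 1.3516e+13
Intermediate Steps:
S = 9/2 (S = (1/2)*3**2 = (1/2)*9 = 9/2 ≈ 4.5000)
q = 1/15 ≈ 0.066667
M(K) = 97/105 (M(K) = 1/15 + 21/(20 + 9/2) = 1/15 + 21/(49/2) = 1/15 + (2/49)*21 = 1/15 + 6/7 = 97/105)
(-1720526 + M(2220))*(-3947021 - 3908971) = (-1720526 + 97/105)*(-3947021 - 3908971) = -180655133/105*(-7855992) = 473075093202312/35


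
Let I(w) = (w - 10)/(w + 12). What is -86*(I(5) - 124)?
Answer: 181718/17 ≈ 10689.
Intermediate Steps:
I(w) = (-10 + w)/(12 + w)
-86*(I(5) - 124) = -86*((-10 + 5)/(12 + 5) - 124) = -86*(-5/17 - 124) = -86*(-2113/17) = 181718/17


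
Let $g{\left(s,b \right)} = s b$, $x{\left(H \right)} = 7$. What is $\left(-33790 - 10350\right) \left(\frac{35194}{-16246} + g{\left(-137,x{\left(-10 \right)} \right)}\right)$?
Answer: $\frac{344625433560}{8123} \approx 4.2426 \cdot 10^{7}$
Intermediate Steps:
$g{\left(s,b \right)} = b s$
$\left(-33790 - 10350\right) \left(\frac{35194}{-16246} + g{\left(-137,x{\left(-10 \right)} \right)}\right) = \left(-33790 - 10350\right) \left(\frac{35194}{-16246} + 7 \left(-137\right)\right) = - 44140 \left(35194 \left(- \frac{1}{16246}\right) - 959\right) = - 44140 \left(- \frac{17597}{8123} - 959\right) = \left(-44140\right) \left(- \frac{7807554}{8123}\right) = \frac{344625433560}{8123}$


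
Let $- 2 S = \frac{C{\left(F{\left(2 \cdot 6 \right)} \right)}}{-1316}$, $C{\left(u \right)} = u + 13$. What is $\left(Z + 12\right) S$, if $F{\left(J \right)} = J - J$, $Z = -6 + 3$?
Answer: $\frac{117}{2632} \approx 0.044453$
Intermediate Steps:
$Z = -3$
$F{\left(J \right)} = 0$
$C{\left(u \right)} = 13 + u$
$S = \frac{13}{2632}$ ($S = - \frac{\left(13 + 0\right) \frac{1}{-1316}}{2} = - \frac{13 \left(- \frac{1}{1316}\right)}{2} = \left(- \frac{1}{2}\right) \left(- \frac{13}{1316}\right) = \frac{13}{2632} \approx 0.0049392$)
$\left(Z + 12\right) S = \left(-3 + 12\right) \frac{13}{2632} = 9 \cdot \frac{13}{2632} = \frac{117}{2632}$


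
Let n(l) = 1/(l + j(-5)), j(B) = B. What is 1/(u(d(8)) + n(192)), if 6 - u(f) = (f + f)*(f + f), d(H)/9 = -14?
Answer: -187/11874125 ≈ -1.5749e-5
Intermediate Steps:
d(H) = -126 (d(H) = 9*(-14) = -126)
u(f) = 6 - 4*f**2 (u(f) = 6 - (f + f)*(f + f) = 6 - 2*f*2*f = 6 - 4*f**2)
n(l) = 1/(-5 + l) (n(l) = 1/(l - 5) = 1/(-5 + l))
1/(u(d(8)) + n(192)) = 1/((6 - 4*(-126)**2) + 1/(-5 + 192)) = 1/((6 - 4*15876) + 1/187) = 1/((6 - 63504) + 1/187) = 1/(-63498 + 1/187) = 1/(-11874125/187) = -187/11874125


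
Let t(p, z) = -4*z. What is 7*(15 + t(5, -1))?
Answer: 133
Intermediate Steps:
7*(15 + t(5, -1)) = 7*(15 - 4*(-1)) = 7*(15 + 4) = 7*19 = 133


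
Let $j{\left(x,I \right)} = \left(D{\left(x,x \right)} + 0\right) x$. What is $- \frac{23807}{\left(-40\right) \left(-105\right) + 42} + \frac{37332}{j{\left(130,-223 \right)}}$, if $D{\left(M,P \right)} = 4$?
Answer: $\frac{1303417}{19695} \approx 66.18$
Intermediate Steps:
$j{\left(x,I \right)} = 4 x$ ($j{\left(x,I \right)} = \left(4 + 0\right) x = 4 x$)
$- \frac{23807}{\left(-40\right) \left(-105\right) + 42} + \frac{37332}{j{\left(130,-223 \right)}} = - \frac{23807}{\left(-40\right) \left(-105\right) + 42} + \frac{37332}{4 \cdot 130} = - \frac{23807}{4200 + 42} + \frac{37332}{520} = - \frac{23807}{4242} + 37332 \cdot \frac{1}{520} = \left(-23807\right) \frac{1}{4242} + \frac{9333}{130} = - \frac{3401}{606} + \frac{9333}{130} = \frac{1303417}{19695}$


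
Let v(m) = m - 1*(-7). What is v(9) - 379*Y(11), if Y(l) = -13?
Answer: 4943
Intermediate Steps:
v(m) = 7 + m (v(m) = m + 7 = 7 + m)
v(9) - 379*Y(11) = (7 + 9) - 379*(-13) = 16 + 4927 = 4943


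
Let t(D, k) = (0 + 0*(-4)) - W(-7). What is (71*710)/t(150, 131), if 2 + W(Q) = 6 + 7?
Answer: -50410/11 ≈ -4582.7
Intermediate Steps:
W(Q) = 11 (W(Q) = -2 + (6 + 7) = -2 + 13 = 11)
t(D, k) = -11 (t(D, k) = (0 + 0*(-4)) - 1*11 = (0 + 0) - 11 = 0 - 11 = -11)
(71*710)/t(150, 131) = (71*710)/(-11) = 50410*(-1/11) = -50410/11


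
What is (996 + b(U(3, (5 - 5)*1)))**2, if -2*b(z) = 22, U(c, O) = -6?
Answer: 970225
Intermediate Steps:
b(z) = -11 (b(z) = -1/2*22 = -11)
(996 + b(U(3, (5 - 5)*1)))**2 = (996 - 11)**2 = 985**2 = 970225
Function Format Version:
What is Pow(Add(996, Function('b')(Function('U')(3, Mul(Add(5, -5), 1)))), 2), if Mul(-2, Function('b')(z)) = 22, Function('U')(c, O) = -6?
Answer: 970225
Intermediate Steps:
Function('b')(z) = -11 (Function('b')(z) = Mul(Rational(-1, 2), 22) = -11)
Pow(Add(996, Function('b')(Function('U')(3, Mul(Add(5, -5), 1)))), 2) = Pow(Add(996, -11), 2) = Pow(985, 2) = 970225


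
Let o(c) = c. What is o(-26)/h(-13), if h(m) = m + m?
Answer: 1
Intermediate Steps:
h(m) = 2*m
o(-26)/h(-13) = -26/(2*(-13)) = -26/(-26) = -26*(-1/26) = 1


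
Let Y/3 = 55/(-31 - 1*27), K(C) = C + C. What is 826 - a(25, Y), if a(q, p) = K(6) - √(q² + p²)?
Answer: 814 + 5*√85189/58 ≈ 839.16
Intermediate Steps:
K(C) = 2*C
Y = -165/58 (Y = 3*(55/(-31 - 1*27)) = 3*(55/(-31 - 27)) = 3*(55/(-58)) = 3*(55*(-1/58)) = 3*(-55/58) = -165/58 ≈ -2.8448)
a(q, p) = 12 - √(p² + q²) (a(q, p) = 2*6 - √(q² + p²) = 12 - √(p² + q²))
826 - a(25, Y) = 826 - (12 - √((-165/58)² + 25²)) = 826 - (12 - √(27225/3364 + 625)) = 826 - (12 - √(2129725/3364)) = 826 - (12 - 5*√85189/58) = 826 + (-12 + 5*√85189/58) = 814 + 5*√85189/58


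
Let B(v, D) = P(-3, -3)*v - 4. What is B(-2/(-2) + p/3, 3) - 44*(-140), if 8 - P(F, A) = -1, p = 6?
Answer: 6183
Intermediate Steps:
P(F, A) = 9 (P(F, A) = 8 - 1*(-1) = 8 + 1 = 9)
B(v, D) = -4 + 9*v (B(v, D) = 9*v - 4 = -4 + 9*v)
B(-2/(-2) + p/3, 3) - 44*(-140) = (-4 + 9*(-2/(-2) + 6/3)) - 44*(-140) = (-4 + 9*(-2*(-½) + 6*(⅓))) + 6160 = (-4 + 9*(1 + 2)) + 6160 = (-4 + 9*3) + 6160 = (-4 + 27) + 6160 = 23 + 6160 = 6183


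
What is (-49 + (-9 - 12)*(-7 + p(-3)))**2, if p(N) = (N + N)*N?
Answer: 78400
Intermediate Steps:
p(N) = 2*N**2 (p(N) = (2*N)*N = 2*N**2)
(-49 + (-9 - 12)*(-7 + p(-3)))**2 = (-49 + (-9 - 12)*(-7 + 2*(-3)**2))**2 = (-49 - 21*(-7 + 2*9))**2 = (-49 - 21*(-7 + 18))**2 = (-49 - 21*11)**2 = (-49 - 231)**2 = (-280)**2 = 78400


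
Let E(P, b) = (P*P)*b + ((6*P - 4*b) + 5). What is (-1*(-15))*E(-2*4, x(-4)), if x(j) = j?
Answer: -4245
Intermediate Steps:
E(P, b) = 5 - 4*b + 6*P + b*P² (E(P, b) = P²*b + ((-4*b + 6*P) + 5) = b*P² + (5 - 4*b + 6*P) = 5 - 4*b + 6*P + b*P²)
(-1*(-15))*E(-2*4, x(-4)) = (-1*(-15))*(5 - 4*(-4) + 6*(-2*4) - 4*(-2*4)²) = 15*(5 + 16 + 6*(-8) - 4*(-8)²) = 15*(5 + 16 - 48 - 4*64) = 15*(5 + 16 - 48 - 256) = 15*(-283) = -4245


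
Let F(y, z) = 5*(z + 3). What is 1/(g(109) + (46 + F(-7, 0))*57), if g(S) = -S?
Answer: 1/3368 ≈ 0.00029691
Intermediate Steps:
F(y, z) = 15 + 5*z (F(y, z) = 5*(3 + z) = 15 + 5*z)
1/(g(109) + (46 + F(-7, 0))*57) = 1/(-1*109 + (46 + (15 + 5*0))*57) = 1/(-109 + (46 + (15 + 0))*57) = 1/(-109 + (46 + 15)*57) = 1/(-109 + 61*57) = 1/(-109 + 3477) = 1/3368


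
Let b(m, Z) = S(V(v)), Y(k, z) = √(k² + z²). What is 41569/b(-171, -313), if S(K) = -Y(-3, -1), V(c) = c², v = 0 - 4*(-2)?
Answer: -41569*√10/10 ≈ -13145.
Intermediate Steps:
v = 8 (v = 0 + 8 = 8)
S(K) = -√10 (S(K) = -√((-3)² + (-1)²) = -√(9 + 1) = -√10)
b(m, Z) = -√10
41569/b(-171, -313) = 41569/((-√10)) = 41569*(-√10/10) = -41569*√10/10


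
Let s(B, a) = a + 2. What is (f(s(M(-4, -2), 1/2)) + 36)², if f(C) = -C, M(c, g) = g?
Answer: 4489/4 ≈ 1122.3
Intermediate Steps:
s(B, a) = 2 + a
(f(s(M(-4, -2), 1/2)) + 36)² = (-(2 + 1/2) + 36)² = (-(2 + ½) + 36)² = (-1*5/2 + 36)² = (-5/2 + 36)² = (67/2)² = 4489/4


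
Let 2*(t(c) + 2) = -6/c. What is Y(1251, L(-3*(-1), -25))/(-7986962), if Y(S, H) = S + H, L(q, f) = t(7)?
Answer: -4370/27954367 ≈ -0.00015633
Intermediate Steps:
t(c) = -2 - 3/c (t(c) = -2 + (-6/c)/2 = -2 - 3/c)
L(q, f) = -17/7 (L(q, f) = -2 - 3/7 = -17/7)
Y(S, H) = H + S
Y(1251, L(-3*(-1), -25))/(-7986962) = (-17/7 + 1251)/(-7986962) = (8740/7)*(-1/7986962) = -4370/27954367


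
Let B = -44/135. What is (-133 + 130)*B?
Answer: 44/45 ≈ 0.97778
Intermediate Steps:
B = -44/135 (B = -44*1/135 = -44/135 ≈ -0.32593)
(-133 + 130)*B = (-133 + 130)*(-44/135) = -3*(-44/135) = 44/45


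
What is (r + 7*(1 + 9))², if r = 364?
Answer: 188356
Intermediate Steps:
(r + 7*(1 + 9))² = (364 + 7*(1 + 9))² = (364 + 7*10)² = (364 + 70)² = 434² = 188356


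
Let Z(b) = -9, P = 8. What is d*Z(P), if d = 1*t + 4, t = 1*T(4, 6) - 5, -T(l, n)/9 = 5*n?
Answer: 2439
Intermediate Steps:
T(l, n) = -45*n
t = -275 (t = 1*(-45*6) - 5 = 1*(-270) - 5 = -270 - 5 = -275)
d = -271 (d = 1*(-275) + 4 = -275 + 4 = -271)
d*Z(P) = -271*(-9) = 2439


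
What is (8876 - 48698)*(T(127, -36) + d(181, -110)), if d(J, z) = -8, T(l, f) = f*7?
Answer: 10353720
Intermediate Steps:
T(l, f) = 7*f
(8876 - 48698)*(T(127, -36) + d(181, -110)) = (8876 - 48698)*(7*(-36) - 8) = -39822*(-252 - 8) = -39822*(-260) = 10353720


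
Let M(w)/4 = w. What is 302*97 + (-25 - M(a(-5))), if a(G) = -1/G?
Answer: 146341/5 ≈ 29268.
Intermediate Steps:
M(w) = 4*w
302*97 + (-25 - M(a(-5))) = 302*97 + (-25 - 4*(-1/(-5))) = 29294 + (-25 - 4*(-1*(-1/5))) = 29294 + (-25 - 4/5) = 29294 - 129/5 = 146341/5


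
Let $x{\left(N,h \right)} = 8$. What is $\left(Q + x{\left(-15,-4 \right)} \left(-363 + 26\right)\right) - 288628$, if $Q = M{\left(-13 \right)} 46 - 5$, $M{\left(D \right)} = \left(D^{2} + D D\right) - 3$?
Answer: $-275919$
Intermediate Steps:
$M{\left(D \right)} = -3 + 2 D^{2}$ ($M{\left(D \right)} = \left(D^{2} + D^{2}\right) - 3 = 2 D^{2} - 3 = -3 + 2 D^{2}$)
$Q = 15405$ ($Q = \left(-3 + 2 \left(-13\right)^{2}\right) 46 - 5 = \left(-3 + 2 \cdot 169\right) 46 - 5 = \left(-3 + 338\right) 46 - 5 = 335 \cdot 46 - 5 = 15410 - 5 = 15405$)
$\left(Q + x{\left(-15,-4 \right)} \left(-363 + 26\right)\right) - 288628 = \left(15405 + 8 \left(-363 + 26\right)\right) - 288628 = \left(15405 + 8 \left(-337\right)\right) - 288628 = \left(15405 - 2696\right) - 288628 = 12709 - 288628 = -275919$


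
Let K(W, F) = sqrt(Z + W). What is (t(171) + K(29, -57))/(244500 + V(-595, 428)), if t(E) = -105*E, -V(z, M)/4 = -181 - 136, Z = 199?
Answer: -17955/245768 + sqrt(57)/122884 ≈ -0.072995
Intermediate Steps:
V(z, M) = 1268 (V(z, M) = -4*(-181 - 136) = -4*(-317) = 1268)
K(W, F) = sqrt(199 + W)
(t(171) + K(29, -57))/(244500 + V(-595, 428)) = (-105*171 + sqrt(199 + 29))/(244500 + 1268) = (-17955 + sqrt(228))/245768 = (-17955 + 2*sqrt(57))*(1/245768) = -17955/245768 + sqrt(57)/122884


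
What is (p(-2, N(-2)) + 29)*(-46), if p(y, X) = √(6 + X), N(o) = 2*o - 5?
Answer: -1334 - 46*I*√3 ≈ -1334.0 - 79.674*I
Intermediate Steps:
N(o) = -5 + 2*o
(p(-2, N(-2)) + 29)*(-46) = (√(6 + (-5 + 2*(-2))) + 29)*(-46) = (√(6 + (-5 - 4)) + 29)*(-46) = (√(6 - 9) + 29)*(-46) = (√(-3) + 29)*(-46) = (I*√3 + 29)*(-46) = (29 + I*√3)*(-46) = -1334 - 46*I*√3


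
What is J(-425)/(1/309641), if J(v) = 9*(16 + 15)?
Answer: 86389839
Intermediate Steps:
J(v) = 279 (J(v) = 9*31 = 279)
J(-425)/(1/309641) = 279/(1/309641) = 279*309641 = 86389839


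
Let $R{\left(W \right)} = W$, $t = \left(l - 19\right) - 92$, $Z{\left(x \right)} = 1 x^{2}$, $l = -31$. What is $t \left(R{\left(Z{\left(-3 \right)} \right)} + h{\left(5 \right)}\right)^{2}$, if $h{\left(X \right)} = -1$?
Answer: $-9088$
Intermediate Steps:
$Z{\left(x \right)} = x^{2}$
$t = -142$ ($t = \left(-31 - 19\right) - 92 = -50 - 92 = -142$)
$t \left(R{\left(Z{\left(-3 \right)} \right)} + h{\left(5 \right)}\right)^{2} = - 142 \left(\left(-3\right)^{2} - 1\right)^{2} = - 142 \left(9 - 1\right)^{2} = - 142 \cdot 8^{2} = \left(-142\right) 64 = -9088$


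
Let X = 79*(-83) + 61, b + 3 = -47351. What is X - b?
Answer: 40858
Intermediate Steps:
b = -47354 (b = -3 - 47351 = -47354)
X = -6496 (X = -6557 + 61 = -6496)
X - b = -6496 - 1*(-47354) = -6496 + 47354 = 40858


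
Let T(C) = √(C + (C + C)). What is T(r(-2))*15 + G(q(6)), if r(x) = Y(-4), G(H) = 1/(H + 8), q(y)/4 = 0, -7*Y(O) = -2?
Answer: ⅛ + 15*√42/7 ≈ 14.012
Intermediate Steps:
Y(O) = 2/7 (Y(O) = -⅐*(-2) = 2/7)
q(y) = 0 (q(y) = 4*0 = 0)
G(H) = 1/(8 + H)
r(x) = 2/7
T(C) = √3*√C (T(C) = √(C + 2*C) = √(3*C) = √3*√C)
T(r(-2))*15 + G(q(6)) = (√3*√(2/7))*15 + 1/(8 + 0) = (√3*(√14/7))*15 + 1/8 = (√42/7)*15 + ⅛ = 15*√42/7 + ⅛ = ⅛ + 15*√42/7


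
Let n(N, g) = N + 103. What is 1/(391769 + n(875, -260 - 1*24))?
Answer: 1/392747 ≈ 2.5462e-6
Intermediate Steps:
n(N, g) = 103 + N
1/(391769 + n(875, -260 - 1*24)) = 1/(391769 + (103 + 875)) = 1/(391769 + 978) = 1/392747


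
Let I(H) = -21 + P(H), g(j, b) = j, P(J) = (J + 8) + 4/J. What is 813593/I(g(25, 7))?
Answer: 20339825/304 ≈ 66907.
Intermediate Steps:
P(J) = 8 + J + 4/J (P(J) = (8 + J) + 4/J = 8 + J + 4/J)
I(H) = -13 + H + 4/H (I(H) = -21 + (8 + H + 4/H) = -13 + H + 4/H)
813593/I(g(25, 7)) = 813593/(-13 + 25 + 4/25) = 813593/(304/25) = 813593*(25/304) = 20339825/304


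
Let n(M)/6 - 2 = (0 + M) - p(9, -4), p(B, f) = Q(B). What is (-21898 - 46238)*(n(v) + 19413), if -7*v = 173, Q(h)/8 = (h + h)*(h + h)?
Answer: -1776509928/7 ≈ -2.5379e+8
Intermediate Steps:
Q(h) = 32*h² (Q(h) = 8*((h + h)*(h + h)) = 8*((2*h)*(2*h)) = 8*(4*h²) = 32*h²)
v = -173/7 (v = -⅐*173 = -173/7 ≈ -24.714)
p(B, f) = 32*B²
n(M) = -15540 + 6*M (n(M) = 12 + 6*((0 + M) - 32*9²) = 12 + 6*(M - 32*81) = 12 + 6*(M - 1*2592) = 12 + 6*(M - 2592) = 12 + 6*(-2592 + M) = 12 + (-15552 + 6*M) = -15540 + 6*M)
(-21898 - 46238)*(n(v) + 19413) = (-21898 - 46238)*((-15540 + 6*(-173/7)) + 19413) = -68136*((-15540 - 1038/7) + 19413) = -68136*(-109818/7 + 19413) = -68136*26073/7 = -1776509928/7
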